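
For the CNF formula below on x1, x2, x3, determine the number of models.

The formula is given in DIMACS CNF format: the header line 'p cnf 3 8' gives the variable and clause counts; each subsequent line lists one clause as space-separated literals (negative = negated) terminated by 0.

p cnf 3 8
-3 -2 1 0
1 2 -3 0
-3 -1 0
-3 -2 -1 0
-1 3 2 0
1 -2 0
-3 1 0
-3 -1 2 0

There are 2^3 = 8 truth assignments over (x1, x2, x3).
Split on x3. With x3 = True, the clauses containing x3 are satisfied and ¬x3 drops from the rest; 0 of the 2^2 = 4 assignments to the other variables satisfy what remains.
With x3 = False, by the same count on the reduced clause set, 2 assignments work.
(One model: x1=F, x2=F, x3=F.)
Total: 0 + 2 = 2.

2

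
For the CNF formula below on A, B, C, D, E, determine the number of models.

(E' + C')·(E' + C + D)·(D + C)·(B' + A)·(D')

There are 2^5 = 32 truth assignments over (A, B, C, D, E).
Split on A. With A = 1, the clauses containing A are satisfied and A' drops from the rest; 2 of the 2^4 = 16 assignments to the other variables satisfy what remains.
With A = 0, by the same count on the reduced clause set, 1 assignment works.
(One model: A=F, B=F, C=T, D=F, E=F.)
Total: 2 + 1 = 3.

3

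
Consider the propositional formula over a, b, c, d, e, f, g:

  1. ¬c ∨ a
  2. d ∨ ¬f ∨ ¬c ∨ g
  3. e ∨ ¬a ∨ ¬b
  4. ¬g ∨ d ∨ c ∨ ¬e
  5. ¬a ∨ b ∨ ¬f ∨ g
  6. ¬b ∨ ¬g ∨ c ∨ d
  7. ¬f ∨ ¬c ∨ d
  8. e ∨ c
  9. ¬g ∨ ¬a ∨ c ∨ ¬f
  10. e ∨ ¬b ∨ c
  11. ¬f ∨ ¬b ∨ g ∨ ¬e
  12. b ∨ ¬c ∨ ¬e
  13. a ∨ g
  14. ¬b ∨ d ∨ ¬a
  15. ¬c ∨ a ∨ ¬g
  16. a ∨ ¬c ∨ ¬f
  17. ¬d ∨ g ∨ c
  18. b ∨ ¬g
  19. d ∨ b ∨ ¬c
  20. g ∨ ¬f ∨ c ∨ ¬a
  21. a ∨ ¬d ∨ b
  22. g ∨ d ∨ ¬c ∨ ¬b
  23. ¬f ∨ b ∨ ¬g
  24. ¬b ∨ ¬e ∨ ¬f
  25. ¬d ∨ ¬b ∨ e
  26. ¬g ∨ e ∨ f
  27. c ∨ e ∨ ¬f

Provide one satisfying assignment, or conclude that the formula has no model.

Case c = True:
From the singleton clause (a), a = True.
Case e = False:
From the singleton clause (¬b), b = False.
From the singleton clause (¬g), g = False.
From the singleton clause (¬f), f = False.
From the singleton clause (d), d = True.
All clauses are satisfied.

a=True, b=False, c=True, d=True, e=False, f=False, g=False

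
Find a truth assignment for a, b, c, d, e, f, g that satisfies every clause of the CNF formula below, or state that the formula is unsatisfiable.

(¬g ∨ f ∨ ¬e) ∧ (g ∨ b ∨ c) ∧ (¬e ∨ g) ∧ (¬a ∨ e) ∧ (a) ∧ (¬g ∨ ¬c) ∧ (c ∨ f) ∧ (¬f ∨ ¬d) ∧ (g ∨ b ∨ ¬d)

a ↦ True, b ↦ True, c ↦ False, d ↦ False, e ↦ True, f ↦ True, g ↦ True

(a) alone gives a = True.
(e) alone gives e = True.
(g) alone gives g = True.
(f) alone gives f = True.
(¬c) alone gives c = False.
(¬d) alone gives d = False.
No clause remains; b is free.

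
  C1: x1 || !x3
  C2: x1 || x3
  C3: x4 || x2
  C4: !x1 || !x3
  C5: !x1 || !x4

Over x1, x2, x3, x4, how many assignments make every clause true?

There are 2^4 = 16 truth assignments over (x1, x2, x3, x4).
Check each against the 5 clauses (columns in the order x1, x2, x3, x4):
  F F F F  ✗ fails (x1 || x3)
  F F F T  ✗ fails (x1 || x3)
  F F T F  ✗ fails (x1 || !x3)
  F F T T  ✗ fails (x1 || !x3)
  F T F F  ✗ fails (x1 || x3)
  F T F T  ✗ fails (x1 || x3)
  F T T F  ✗ fails (x1 || !x3)
  F T T T  ✗ fails (x1 || !x3)
  T F F F  ✗ fails (x4 || x2)
  T F F T  ✗ fails (!x1 || !x4)
  T F T F  ✗ fails (x4 || x2)
  T F T T  ✗ fails (!x1 || !x3)
  T T F F  ✓ satisfies all
  T T F T  ✗ fails (!x1 || !x4)
  T T T F  ✗ fails (!x1 || !x3)
  T T T T  ✗ fails (!x1 || !x3)
1 of the 16 rows is a model.

1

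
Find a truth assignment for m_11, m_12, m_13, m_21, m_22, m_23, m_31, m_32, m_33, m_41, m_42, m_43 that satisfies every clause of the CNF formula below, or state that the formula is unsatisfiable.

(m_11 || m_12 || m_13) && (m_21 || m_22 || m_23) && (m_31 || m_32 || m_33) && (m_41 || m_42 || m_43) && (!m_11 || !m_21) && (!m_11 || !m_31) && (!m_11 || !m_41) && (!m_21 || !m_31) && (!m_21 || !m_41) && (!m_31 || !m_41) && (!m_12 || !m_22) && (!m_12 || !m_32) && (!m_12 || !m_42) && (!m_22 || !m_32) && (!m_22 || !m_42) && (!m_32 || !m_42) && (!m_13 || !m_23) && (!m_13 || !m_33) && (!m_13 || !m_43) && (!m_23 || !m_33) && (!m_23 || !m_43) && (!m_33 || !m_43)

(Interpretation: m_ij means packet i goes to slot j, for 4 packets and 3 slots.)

Try m_11 = false.
Try m_12 = true.
(!m_22) alone gives m_22 = false.
(!m_32) alone gives m_32 = false.
(!m_42) alone gives m_42 = false.
Try m_21 = true.
(!m_31) alone gives m_31 = false.
(m_33) alone gives m_33 = true.
(!m_41) alone gives m_41 = false.
(m_43) alone gives m_43 = true.
That conflicts with the unit clause (!m_43).
Undo m_21 and try m_21 = false.
(m_23) alone gives m_23 = true.
(!m_13) alone gives m_13 = false.
(!m_33) alone gives m_33 = false.
(m_31) alone gives m_31 = true.
(!m_41) alone gives m_41 = false.
(m_43) alone gives m_43 = true.
That conflicts with the unit clause (!m_43).
Neither m_21 = true nor m_21 = false works.
Undo m_12 and try m_12 = false.
(m_13) alone gives m_13 = true.
(!m_23) alone gives m_23 = false.
(!m_33) alone gives m_33 = false.
(!m_43) alone gives m_43 = false.
Try m_21 = true.
(!m_31) alone gives m_31 = false.
(m_32) alone gives m_32 = true.
(!m_41) alone gives m_41 = false.
(m_42) alone gives m_42 = true.
That conflicts with the unit clause (!m_42).
Undo m_21 and try m_21 = false.
(m_22) alone gives m_22 = true.
(!m_32) alone gives m_32 = false.
(m_31) alone gives m_31 = true.
(!m_41) alone gives m_41 = false.
(m_42) alone gives m_42 = true.
That conflicts with the unit clause (!m_42).
Neither m_21 = true nor m_21 = false works.
Neither m_12 = true nor m_12 = false works.
Undo m_11 and try m_11 = true.
(!m_21) alone gives m_21 = false.
(!m_31) alone gives m_31 = false.
(!m_41) alone gives m_41 = false.
Try m_22 = true.
(!m_12) alone gives m_12 = false.
(!m_32) alone gives m_32 = false.
(m_33) alone gives m_33 = true.
(!m_42) alone gives m_42 = false.
(m_43) alone gives m_43 = true.
That conflicts with the unit clause (!m_43).
Undo m_22 and try m_22 = false.
(m_23) alone gives m_23 = true.
(!m_13) alone gives m_13 = false.
(!m_33) alone gives m_33 = false.
(m_32) alone gives m_32 = true.
(!m_12) alone gives m_12 = false.
(!m_42) alone gives m_42 = false.
(m_43) alone gives m_43 = true.
That conflicts with the unit clause (!m_43).
Neither m_22 = true nor m_22 = false works.
Neither m_11 = true nor m_11 = false works.

UNSATISFIABLE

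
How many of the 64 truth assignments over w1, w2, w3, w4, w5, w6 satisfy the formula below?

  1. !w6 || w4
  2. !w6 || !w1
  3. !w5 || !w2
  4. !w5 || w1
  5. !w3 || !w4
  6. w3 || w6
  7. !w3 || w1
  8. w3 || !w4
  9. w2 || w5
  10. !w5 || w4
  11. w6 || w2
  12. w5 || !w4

1

There are 2^6 = 64 truth assignments over (w1, w2, w3, w4, w5, w6).
Split on w4. With w4 = true, the clauses containing w4 are satisfied and !w4 drops from the rest; 0 of the 2^5 = 32 assignments to the other variables satisfy what remains.
With w4 = false, by the same count on the reduced clause set, 1 assignment works.
(One model: w1=T, w2=T, w3=T, w4=F, w5=F, w6=F.)
Total: 0 + 1 = 1.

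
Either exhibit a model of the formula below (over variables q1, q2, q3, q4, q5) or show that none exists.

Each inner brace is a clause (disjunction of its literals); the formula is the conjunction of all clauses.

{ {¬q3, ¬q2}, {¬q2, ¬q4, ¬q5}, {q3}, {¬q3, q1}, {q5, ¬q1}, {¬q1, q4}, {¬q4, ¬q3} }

UNSATISFIABLE

(q3) alone gives q3 = True.
(¬q2) alone gives q2 = False.
(q1) alone gives q1 = True.
(q5) alone gives q5 = True.
(q4) alone gives q4 = True.
That conflicts with the unit clause (¬q4).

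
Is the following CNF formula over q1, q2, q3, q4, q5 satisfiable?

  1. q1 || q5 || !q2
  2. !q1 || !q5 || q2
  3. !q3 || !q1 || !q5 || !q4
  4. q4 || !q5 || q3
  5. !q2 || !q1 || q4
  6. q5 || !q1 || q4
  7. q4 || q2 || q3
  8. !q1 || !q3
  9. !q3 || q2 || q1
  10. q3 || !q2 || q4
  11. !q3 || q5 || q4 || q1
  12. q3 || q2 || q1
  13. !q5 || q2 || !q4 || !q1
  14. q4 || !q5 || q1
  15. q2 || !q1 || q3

Try q1 = false.
Try q5 = true.
(q4) alone gives q4 = true.
Try q3 = false.
(q2) alone gives q2 = true.
This assignment satisfies each clause.
A satisfying assignment: q1 ↦ false; q2 ↦ true; q3 ↦ false; q4 ↦ true; q5 ↦ true.

Satisfiable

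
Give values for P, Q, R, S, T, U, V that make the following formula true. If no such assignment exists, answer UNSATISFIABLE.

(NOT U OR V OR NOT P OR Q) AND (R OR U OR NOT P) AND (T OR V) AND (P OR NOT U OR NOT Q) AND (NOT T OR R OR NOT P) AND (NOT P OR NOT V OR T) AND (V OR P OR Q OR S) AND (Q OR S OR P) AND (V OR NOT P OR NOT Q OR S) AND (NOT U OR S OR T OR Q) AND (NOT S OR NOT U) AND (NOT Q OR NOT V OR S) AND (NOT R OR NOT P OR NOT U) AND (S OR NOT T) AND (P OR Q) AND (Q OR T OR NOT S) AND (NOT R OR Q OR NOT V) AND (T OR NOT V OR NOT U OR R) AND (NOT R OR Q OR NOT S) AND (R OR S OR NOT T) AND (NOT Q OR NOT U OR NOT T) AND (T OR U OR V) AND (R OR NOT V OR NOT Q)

Branch on T: set T = true.
(S) alone gives S = true.
(NOT U) alone gives U = false.
Branch on R: set R = true.
(Q) alone gives Q = true.
All clauses hold; P, V can take either value.

P=false,  Q=true,  R=true,  S=true,  T=true,  U=false,  V=false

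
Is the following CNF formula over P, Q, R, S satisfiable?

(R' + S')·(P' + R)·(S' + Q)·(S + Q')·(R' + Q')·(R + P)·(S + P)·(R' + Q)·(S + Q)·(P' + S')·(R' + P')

Branch on R: set R = 0.
The clause (P') is unit, so P = 0.
But (P) is also a unit clause — contradiction.
That branch fails; take R = 1 instead.
The clause (S') is unit, so S = 0.
The clause (Q') is unit, so Q = 0.
But (Q) is also a unit clause — contradiction.
Either choice for R ends in contradiction.
No assignment satisfies every clause.

No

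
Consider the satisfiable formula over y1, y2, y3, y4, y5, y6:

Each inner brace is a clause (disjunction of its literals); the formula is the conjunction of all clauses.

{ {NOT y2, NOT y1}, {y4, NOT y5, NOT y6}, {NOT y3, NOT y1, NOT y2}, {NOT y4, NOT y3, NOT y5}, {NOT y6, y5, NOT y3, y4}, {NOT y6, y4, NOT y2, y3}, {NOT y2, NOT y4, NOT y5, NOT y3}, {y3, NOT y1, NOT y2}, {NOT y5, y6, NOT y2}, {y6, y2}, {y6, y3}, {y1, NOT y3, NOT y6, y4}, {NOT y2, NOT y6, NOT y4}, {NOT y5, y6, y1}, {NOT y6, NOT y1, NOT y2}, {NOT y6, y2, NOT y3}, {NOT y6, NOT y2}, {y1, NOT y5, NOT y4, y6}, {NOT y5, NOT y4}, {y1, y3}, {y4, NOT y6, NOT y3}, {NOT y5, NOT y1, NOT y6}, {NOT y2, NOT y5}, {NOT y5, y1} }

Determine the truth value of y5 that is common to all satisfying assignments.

Suppose y5 = true.
From the singleton clause (NOT y4), y4 = false.
From the singleton clause (NOT y6), y6 = false.
From the singleton clause (NOT y2), y2 = false.
But (y2) is also a unit clause — contradiction.
So every satisfying assignment has y5 = False.

False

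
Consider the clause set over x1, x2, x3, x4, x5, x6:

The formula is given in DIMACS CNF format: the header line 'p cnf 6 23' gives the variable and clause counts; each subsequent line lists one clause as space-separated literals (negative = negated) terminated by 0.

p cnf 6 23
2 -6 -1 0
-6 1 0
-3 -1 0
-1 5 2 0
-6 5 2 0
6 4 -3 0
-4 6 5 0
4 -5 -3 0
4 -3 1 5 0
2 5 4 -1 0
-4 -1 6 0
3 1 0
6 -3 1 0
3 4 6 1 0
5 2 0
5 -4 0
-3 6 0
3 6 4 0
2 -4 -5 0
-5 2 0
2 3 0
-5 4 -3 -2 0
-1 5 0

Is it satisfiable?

Satisfiable

Suppose x6 = True.
Unit clause (x1) forces x1 = True.
Unit clause (x2) forces x2 = True.
Unit clause (¬x3) forces x3 = False.
Unit clause (x5) forces x5 = True.
Every clause is now satisfied; x4 is unconstrained.
A satisfying assignment: x1 ↦ True,  x2 ↦ True,  x3 ↦ False,  x4 ↦ False,  x5 ↦ True,  x6 ↦ True.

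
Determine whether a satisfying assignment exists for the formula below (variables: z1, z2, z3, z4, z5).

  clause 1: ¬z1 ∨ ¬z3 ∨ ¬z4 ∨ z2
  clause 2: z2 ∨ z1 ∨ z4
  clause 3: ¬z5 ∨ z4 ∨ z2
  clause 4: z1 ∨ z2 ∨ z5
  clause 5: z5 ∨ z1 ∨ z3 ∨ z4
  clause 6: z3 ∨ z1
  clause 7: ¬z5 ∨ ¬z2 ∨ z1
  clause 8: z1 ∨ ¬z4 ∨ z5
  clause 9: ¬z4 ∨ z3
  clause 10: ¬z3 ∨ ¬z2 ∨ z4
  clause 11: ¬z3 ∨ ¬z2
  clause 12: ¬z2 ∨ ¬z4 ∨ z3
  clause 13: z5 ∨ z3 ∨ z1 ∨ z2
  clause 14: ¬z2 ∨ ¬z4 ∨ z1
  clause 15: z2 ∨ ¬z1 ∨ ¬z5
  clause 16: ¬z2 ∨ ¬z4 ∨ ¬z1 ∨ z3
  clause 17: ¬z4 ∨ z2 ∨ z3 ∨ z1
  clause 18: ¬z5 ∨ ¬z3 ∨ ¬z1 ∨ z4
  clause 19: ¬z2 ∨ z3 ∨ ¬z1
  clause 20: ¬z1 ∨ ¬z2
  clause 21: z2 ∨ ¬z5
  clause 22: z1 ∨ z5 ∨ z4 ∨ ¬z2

Yes

Branch on z3: set z3 = True.
Unit clause (¬z2) forces z2 = False.
Unit clause (¬z5) forces z5 = False.
Unit clause (z1) forces z1 = True.
Unit clause (¬z4) forces z4 = False.
Every clause now holds.
A satisfying assignment: z1 ↦ True, z2 ↦ False, z3 ↦ True, z4 ↦ False, z5 ↦ False.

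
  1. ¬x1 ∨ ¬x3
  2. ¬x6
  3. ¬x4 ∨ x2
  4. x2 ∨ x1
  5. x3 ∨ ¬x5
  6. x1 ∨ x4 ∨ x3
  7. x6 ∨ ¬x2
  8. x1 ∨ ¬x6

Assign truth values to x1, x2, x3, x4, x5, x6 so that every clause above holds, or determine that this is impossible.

x1=True,  x2=False,  x3=False,  x4=False,  x5=False,  x6=False

(¬x6) alone gives x6 = False.
(¬x2) alone gives x2 = False.
(¬x4) alone gives x4 = False.
(x1) alone gives x1 = True.
(¬x3) alone gives x3 = False.
(¬x5) alone gives x5 = False.
All clauses are satisfied.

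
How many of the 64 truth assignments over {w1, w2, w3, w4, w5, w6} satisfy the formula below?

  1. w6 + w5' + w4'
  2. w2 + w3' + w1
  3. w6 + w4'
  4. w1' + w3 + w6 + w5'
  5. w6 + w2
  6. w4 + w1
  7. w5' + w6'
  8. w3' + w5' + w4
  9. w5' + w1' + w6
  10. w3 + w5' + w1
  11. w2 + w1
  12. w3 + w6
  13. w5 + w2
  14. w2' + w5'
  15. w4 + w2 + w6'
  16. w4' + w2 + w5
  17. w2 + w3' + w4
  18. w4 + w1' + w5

There are 2^6 = 64 truth assignments over (w1, w2, w3, w4, w5, w6).
Split on w3. With w3 = 1, the clauses containing w3 are satisfied and w3' drops from the rest; 2 of the 2^5 = 32 assignments to the other variables satisfy what remains.
With w3 = 0, by the same count on the reduced clause set, 2 assignments work.
(One model: w1=F, w2=T, w3=F, w4=T, w5=F, w6=T.)
Total: 2 + 2 = 4.

4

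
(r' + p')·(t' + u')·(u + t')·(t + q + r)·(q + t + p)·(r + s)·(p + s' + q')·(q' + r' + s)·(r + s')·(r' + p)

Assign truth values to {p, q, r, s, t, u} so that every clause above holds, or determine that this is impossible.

UNSATISFIABLE

Branch on r: set r = 0.
From the singleton clause (s), s = 1.
That conflicts with the unit clause (s').
Backtrack on r: now try r = 1.
From the singleton clause (p'), p = 0.
That conflicts with the unit clause (p).
Neither r = 1 nor r = 0 works.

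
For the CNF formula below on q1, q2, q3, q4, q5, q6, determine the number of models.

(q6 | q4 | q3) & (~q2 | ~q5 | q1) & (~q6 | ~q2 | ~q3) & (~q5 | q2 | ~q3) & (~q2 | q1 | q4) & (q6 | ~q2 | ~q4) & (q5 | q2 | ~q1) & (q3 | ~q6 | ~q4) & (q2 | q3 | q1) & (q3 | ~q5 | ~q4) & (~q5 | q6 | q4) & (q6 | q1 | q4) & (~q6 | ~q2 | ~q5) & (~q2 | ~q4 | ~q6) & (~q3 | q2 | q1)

There are 2^6 = 64 truth assignments over (q1, q2, q3, q4, q5, q6).
Split on q1. With q1 = 1, the clauses containing q1 are satisfied and ~q1 drops from the rest; 3 of the 2^5 = 32 assignments to the other variables satisfy what remains.
With q1 = 0, by the same count on the reduced clause set, 0 assignments work.
(One model: q1=T, q2=F, q3=F, q4=F, q5=T, q6=T.)
Total: 3 + 0 = 3.

3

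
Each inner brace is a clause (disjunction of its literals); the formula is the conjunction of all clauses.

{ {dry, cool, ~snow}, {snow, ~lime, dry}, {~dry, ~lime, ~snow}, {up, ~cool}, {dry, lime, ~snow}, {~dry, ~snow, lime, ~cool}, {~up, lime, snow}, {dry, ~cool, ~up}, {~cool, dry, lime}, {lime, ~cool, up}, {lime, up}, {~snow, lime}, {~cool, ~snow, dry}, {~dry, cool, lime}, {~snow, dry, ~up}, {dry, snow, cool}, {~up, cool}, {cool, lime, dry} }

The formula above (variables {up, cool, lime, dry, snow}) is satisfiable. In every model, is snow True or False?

Suppose snow = 1.
The clause (lime) is unit, so lime = 1.
The clause (~dry) is unit, so dry = 0.
The clause (cool) is unit, so cool = 1.
But (~cool) is also a unit clause — contradiction.
So every satisfying assignment has snow = False.

False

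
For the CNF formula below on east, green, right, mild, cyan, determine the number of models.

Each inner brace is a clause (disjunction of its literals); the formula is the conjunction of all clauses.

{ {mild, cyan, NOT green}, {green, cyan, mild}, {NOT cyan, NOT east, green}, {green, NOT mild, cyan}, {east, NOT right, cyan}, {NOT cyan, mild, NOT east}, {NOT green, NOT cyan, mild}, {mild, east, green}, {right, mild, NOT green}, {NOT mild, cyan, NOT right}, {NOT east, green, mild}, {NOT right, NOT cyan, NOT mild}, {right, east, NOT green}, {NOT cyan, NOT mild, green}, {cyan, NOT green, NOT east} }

1

There are 2^5 = 32 truth assignments over (east, green, right, mild, cyan).
Split on cyan. With cyan = true, the clauses containing cyan are satisfied and NOT cyan drops from the rest; 1 of the 2^4 = 16 assignments to the other variables satisfy what remains.
With cyan = false, by the same count on the reduced clause set, 0 assignments work.
Total: 1 + 0 = 1.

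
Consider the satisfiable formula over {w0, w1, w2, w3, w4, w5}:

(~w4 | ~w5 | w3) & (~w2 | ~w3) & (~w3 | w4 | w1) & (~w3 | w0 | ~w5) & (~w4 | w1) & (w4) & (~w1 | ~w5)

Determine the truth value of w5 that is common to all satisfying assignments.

False

Suppose w5 = 1.
The clause (w4) is unit, so w4 = 1.
The clause (w3) is unit, so w3 = 1.
The clause (~w2) is unit, so w2 = 0.
The clause (w0) is unit, so w0 = 1.
The clause (w1) is unit, so w1 = 1.
That conflicts with the unit clause (~w1).
So every satisfying assignment has w5 = False.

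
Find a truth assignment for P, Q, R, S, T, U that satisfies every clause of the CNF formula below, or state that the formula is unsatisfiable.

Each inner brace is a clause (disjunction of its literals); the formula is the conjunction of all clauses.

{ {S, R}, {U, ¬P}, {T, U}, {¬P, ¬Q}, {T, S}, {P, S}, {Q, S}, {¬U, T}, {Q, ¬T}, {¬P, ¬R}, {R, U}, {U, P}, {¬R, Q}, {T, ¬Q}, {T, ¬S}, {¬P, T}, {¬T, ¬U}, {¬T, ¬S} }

Branch on S: set S = True.
Unit clause (T) forces T = True.
Now (¬T) is unsatisfied and unit — conflict.
Undo S and try S = False.
Unit clause (R) forces R = True.
Unit clause (T) forces T = True.
Unit clause (P) forces P = True.
Now (¬P) is unsatisfied and unit — conflict.
Neither S = True nor S = False works.

UNSATISFIABLE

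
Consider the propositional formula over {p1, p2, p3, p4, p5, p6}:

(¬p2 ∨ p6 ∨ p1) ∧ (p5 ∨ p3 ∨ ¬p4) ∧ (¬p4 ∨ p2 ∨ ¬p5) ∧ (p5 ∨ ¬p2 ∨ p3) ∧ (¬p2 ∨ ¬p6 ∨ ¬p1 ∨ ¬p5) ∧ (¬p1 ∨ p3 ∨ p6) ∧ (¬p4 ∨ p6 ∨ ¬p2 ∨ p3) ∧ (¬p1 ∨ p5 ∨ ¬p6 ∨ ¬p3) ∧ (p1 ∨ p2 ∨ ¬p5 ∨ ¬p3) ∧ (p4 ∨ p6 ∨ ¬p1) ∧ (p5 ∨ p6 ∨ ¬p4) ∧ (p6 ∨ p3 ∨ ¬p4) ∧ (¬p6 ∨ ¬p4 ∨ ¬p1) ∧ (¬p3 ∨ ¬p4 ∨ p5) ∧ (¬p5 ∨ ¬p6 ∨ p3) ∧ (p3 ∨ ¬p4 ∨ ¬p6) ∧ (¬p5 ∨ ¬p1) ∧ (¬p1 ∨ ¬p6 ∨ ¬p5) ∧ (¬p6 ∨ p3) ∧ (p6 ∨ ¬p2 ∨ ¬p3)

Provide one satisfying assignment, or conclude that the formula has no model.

Suppose p5 = True.
From the singleton clause (¬p1), p1 = False.
Suppose p2 = False.
From the singleton clause (¬p4), p4 = False.
From the singleton clause (¬p3), p3 = False.
From the singleton clause (¬p6), p6 = False.
All clauses are satisfied.

p1: False, p2: False, p3: False, p4: False, p5: True, p6: False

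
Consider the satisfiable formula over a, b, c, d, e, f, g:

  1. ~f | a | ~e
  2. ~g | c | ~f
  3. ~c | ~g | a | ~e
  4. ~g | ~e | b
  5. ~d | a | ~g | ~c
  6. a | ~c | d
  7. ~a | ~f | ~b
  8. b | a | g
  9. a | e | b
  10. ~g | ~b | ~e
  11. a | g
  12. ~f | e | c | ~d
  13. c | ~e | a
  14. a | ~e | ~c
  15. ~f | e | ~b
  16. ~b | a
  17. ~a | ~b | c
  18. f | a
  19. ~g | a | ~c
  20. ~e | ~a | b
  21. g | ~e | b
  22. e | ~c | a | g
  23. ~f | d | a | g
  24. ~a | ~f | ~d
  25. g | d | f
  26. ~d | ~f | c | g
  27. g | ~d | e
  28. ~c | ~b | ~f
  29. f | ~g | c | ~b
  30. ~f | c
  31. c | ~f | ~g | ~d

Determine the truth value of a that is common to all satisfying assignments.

True

Suppose a = 0.
From the singleton clause (g), g = 1.
From the singleton clause (~b), b = 0.
From the singleton clause (~e), e = 0.
Now (e) is unsatisfied and unit — conflict.
So every satisfying assignment has a = True.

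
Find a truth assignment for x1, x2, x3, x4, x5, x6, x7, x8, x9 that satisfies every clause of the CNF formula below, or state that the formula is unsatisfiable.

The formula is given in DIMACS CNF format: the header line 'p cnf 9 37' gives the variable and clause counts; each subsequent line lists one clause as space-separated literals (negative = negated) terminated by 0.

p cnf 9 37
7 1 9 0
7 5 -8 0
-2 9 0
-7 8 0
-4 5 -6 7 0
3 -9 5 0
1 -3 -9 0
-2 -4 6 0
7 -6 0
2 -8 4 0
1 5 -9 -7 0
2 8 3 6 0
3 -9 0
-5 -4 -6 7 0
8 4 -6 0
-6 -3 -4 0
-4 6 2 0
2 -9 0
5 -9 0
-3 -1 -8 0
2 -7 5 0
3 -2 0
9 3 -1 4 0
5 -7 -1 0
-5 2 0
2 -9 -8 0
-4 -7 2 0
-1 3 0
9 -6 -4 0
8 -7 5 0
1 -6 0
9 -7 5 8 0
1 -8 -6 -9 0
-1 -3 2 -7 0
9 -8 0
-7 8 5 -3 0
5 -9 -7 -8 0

Try x2 = True.
Unit clause (x9) forces x9 = True.
Unit clause (x3) forces x3 = True.
Unit clause (x1) forces x1 = True.
Unit clause (x5) forces x5 = True.
Unit clause (¬x8) forces x8 = False.
Unit clause (¬x7) forces x7 = False.
Unit clause (¬x6) forces x6 = False.
Unit clause (¬x4) forces x4 = False.
This assignment satisfies each clause.

x1: True, x2: True, x3: True, x4: False, x5: True, x6: False, x7: False, x8: False, x9: True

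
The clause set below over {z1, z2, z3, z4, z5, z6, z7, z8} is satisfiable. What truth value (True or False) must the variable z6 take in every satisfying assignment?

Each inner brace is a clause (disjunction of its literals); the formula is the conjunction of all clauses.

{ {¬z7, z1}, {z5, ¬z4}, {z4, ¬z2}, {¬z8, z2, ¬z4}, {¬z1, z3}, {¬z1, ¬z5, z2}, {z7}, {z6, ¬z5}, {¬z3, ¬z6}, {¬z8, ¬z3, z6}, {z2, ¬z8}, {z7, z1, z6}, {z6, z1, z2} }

Suppose z6 = True.
The clause (z7) is unit, so z7 = True.
The clause (z1) is unit, so z1 = True.
The clause (z3) is unit, so z3 = True.
But (¬z3) is also a unit clause — contradiction.
So every satisfying assignment has z6 = False.

False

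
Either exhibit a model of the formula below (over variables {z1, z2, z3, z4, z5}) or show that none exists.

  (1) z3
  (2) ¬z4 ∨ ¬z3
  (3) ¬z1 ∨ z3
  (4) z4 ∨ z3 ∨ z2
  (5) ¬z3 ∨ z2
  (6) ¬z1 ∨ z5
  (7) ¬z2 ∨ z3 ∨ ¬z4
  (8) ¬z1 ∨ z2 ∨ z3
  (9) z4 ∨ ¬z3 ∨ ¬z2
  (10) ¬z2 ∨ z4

(z3) alone gives z3 = True.
(¬z4) alone gives z4 = False.
(z2) alone gives z2 = True.
That conflicts with the unit clause (¬z2).

UNSATISFIABLE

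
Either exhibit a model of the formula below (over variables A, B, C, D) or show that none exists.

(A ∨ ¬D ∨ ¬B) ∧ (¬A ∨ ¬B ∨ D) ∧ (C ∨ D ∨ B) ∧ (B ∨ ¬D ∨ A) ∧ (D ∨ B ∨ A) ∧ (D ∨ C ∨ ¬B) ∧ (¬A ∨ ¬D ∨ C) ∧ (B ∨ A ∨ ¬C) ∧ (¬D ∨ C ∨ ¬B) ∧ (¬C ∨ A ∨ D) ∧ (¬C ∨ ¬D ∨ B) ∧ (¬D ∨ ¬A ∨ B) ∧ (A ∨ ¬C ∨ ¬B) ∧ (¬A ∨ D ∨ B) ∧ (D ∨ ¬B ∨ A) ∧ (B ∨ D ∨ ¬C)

A: True, B: True, C: True, D: True

Branch on A: set A = True.
Branch on B: set B = True.
From the singleton clause (D), D = True.
From the singleton clause (C), C = True.
This assignment satisfies each clause.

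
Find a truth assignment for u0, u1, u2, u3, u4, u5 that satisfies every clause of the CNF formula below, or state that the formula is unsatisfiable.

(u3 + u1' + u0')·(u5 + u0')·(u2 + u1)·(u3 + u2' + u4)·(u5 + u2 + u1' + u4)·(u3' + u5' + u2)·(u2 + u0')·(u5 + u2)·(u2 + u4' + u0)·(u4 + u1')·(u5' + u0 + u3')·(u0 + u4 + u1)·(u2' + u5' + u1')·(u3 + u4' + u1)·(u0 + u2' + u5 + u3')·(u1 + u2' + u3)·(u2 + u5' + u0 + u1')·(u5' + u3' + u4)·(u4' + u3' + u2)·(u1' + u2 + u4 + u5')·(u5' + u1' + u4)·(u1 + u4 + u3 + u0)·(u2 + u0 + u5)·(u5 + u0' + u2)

u0 ↦ 1, u1 ↦ 0, u2 ↦ 1, u3 ↦ 1, u4 ↦ 1, u5 ↦ 1

Branch on u5: set u5 = 1.
Branch on u2: set u2 = 1.
(u1') alone gives u1 = 0.
(u3) alone gives u3 = 1.
(u0) alone gives u0 = 1.
(u4) alone gives u4 = 1.
This assignment satisfies each clause.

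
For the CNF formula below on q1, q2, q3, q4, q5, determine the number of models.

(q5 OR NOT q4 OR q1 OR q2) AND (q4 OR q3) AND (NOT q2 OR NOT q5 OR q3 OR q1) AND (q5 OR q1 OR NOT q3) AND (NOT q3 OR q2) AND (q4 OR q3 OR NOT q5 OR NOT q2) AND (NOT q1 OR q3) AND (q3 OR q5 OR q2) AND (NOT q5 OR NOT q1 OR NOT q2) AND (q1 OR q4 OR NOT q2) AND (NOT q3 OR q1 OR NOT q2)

There are 2^5 = 32 truth assignments over (q1, q2, q3, q4, q5).
Split on q5. With q5 = true, the clauses containing q5 are satisfied and NOT q5 drops from the rest; 1 of the 2^4 = 16 assignments to the other variables satisfy what remains.
With q5 = false, by the same count on the reduced clause set, 3 assignments work.
(One model: q1=F, q2=F, q3=F, q4=T, q5=T.)
Total: 1 + 3 = 4.

4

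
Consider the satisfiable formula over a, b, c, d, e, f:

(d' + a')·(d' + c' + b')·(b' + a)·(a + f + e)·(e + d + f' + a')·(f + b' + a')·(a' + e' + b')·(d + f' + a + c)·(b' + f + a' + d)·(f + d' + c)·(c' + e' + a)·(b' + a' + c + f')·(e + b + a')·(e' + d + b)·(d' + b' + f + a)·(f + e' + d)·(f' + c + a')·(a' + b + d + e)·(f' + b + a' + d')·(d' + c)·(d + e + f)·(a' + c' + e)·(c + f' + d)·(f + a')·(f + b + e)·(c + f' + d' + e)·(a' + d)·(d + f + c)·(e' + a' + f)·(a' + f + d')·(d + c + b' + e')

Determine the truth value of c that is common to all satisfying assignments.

Suppose c = 0.
(d') alone gives d = 0.
(f') alone gives f = 0.
Now (f) is unsatisfied and unit — conflict.
So every satisfying assignment has c = True.

True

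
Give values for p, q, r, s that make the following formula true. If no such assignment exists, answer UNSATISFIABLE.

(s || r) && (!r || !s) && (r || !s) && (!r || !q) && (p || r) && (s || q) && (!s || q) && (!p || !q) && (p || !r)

UNSATISFIABLE

Try s = true.
(!r) alone gives r = false.
Now (r) is unsatisfied and unit — conflict.
Undo s and try s = false.
(r) alone gives r = true.
(!q) alone gives q = false.
Now (q) is unsatisfied and unit — conflict.
Neither s = true nor s = false works.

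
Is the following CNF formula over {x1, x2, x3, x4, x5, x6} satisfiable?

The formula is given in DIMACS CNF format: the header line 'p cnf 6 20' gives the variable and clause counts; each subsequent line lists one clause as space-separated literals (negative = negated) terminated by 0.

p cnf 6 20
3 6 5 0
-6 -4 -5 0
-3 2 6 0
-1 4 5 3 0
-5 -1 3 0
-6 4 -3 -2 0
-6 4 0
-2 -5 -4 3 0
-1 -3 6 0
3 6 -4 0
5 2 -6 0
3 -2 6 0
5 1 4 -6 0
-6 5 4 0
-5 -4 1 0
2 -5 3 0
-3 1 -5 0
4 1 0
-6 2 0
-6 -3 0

Suppose x6 = False.
Suppose x3 = True.
(x2) alone gives x2 = True.
(¬x1) alone gives x1 = False.
(¬x5) alone gives x5 = False.
(x4) alone gives x4 = True.
Every clause now holds.
A satisfying assignment: x1=False, x2=True, x3=True, x4=True, x5=False, x6=False.

Yes, satisfiable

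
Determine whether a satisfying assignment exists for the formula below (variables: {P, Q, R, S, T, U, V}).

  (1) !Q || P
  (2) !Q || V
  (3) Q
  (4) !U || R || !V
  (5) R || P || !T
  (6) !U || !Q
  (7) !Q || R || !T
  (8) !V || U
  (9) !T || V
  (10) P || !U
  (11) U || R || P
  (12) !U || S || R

Unit clause (Q) forces Q = true.
Unit clause (P) forces P = true.
Unit clause (V) forces V = true.
Unit clause (!U) forces U = false.
Now (U) is unsatisfied and unit — conflict.
No assignment satisfies every clause.

Unsatisfiable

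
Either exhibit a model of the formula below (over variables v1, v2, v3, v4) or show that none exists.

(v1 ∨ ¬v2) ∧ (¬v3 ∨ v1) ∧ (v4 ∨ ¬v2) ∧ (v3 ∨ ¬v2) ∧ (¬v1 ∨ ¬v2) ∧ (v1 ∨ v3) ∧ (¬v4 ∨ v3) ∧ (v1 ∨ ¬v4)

v1: True,  v2: False,  v3: False,  v4: False

Suppose v1 = True.
The clause (¬v2) is unit, so v2 = False.
Suppose v4 = False.
No clause remains; v3 is free.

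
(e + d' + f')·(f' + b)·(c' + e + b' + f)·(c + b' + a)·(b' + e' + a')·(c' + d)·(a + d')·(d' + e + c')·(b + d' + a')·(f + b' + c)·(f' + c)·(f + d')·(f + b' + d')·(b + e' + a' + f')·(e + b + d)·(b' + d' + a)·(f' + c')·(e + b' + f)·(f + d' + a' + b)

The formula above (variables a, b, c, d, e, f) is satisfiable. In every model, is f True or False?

False

Suppose f = 1.
From the singleton clause (b), b = 1.
From the singleton clause (c), c = 1.
That conflicts with the unit clause (c').
So every satisfying assignment has f = False.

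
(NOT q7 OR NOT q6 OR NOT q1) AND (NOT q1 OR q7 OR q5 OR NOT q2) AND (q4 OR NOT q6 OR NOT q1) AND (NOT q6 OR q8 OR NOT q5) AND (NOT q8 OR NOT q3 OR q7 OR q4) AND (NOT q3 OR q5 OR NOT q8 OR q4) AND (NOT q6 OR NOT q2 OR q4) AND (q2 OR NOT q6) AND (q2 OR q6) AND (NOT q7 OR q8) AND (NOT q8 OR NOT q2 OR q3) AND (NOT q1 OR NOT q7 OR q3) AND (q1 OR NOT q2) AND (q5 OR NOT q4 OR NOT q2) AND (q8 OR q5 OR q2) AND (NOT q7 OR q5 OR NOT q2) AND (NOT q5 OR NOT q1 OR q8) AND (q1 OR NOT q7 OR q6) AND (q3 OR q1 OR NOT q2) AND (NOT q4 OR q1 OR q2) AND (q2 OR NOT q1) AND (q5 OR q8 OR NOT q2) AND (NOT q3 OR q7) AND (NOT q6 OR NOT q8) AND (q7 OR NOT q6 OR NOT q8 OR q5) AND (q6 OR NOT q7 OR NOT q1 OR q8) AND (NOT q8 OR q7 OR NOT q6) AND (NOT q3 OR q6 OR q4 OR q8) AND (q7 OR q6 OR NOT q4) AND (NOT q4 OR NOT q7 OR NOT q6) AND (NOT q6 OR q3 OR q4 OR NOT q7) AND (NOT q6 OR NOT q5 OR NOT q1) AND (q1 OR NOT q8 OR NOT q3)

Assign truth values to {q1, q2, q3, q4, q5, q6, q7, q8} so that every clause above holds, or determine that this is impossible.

q1 ↦ true,  q2 ↦ true,  q3 ↦ true,  q4 ↦ false,  q5 ↦ true,  q6 ↦ false,  q7 ↦ true,  q8 ↦ true

Case q2 = true:
Unit clause (q1) forces q1 = true.
Case q7 = true:
Unit clause (NOT q6) forces q6 = false.
Unit clause (q8) forces q8 = true.
Unit clause (q3) forces q3 = true.
Unit clause (q5) forces q5 = true.
All clauses hold; q4 can take either value.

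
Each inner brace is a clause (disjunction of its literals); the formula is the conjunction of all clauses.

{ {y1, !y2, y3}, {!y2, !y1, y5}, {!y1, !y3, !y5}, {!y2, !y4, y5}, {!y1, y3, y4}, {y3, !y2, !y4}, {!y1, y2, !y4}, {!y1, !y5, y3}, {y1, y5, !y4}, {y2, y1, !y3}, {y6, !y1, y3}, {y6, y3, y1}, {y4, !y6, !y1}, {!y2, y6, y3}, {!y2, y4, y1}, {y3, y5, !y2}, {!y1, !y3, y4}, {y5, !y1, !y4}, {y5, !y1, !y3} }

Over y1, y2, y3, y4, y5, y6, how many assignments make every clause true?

There are 2^6 = 64 truth assignments over (y1, y2, y3, y4, y5, y6).
Split on y1. With y1 = true, the clauses containing y1 are satisfied and !y1 drops from the rest; 0 of the 2^5 = 32 assignments to the other variables satisfy what remains.
With y1 = false, by the same count on the reduced clause set, 5 assignments work.
(One model: y1=F, y2=F, y3=F, y4=F, y5=F, y6=T.)
Total: 0 + 5 = 5.

5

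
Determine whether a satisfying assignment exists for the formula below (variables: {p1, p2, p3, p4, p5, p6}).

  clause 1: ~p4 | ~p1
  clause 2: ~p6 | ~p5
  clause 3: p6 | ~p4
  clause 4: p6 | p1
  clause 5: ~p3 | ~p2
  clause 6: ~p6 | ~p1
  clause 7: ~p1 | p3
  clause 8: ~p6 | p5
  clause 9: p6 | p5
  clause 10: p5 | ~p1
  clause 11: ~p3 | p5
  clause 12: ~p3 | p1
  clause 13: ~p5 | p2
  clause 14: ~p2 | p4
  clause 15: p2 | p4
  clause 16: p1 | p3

Suppose p4 = 0.
From the singleton clause (~p2), p2 = 0.
That conflicts with the unit clause (p2).
So p4 must be the other value — set p4 = 1.
From the singleton clause (~p1), p1 = 0.
From the singleton clause (p6), p6 = 1.
From the singleton clause (~p5), p5 = 0.
That conflicts with the unit clause (p5).
Both values of p4 lead to a conflict.
No assignment satisfies every clause.

No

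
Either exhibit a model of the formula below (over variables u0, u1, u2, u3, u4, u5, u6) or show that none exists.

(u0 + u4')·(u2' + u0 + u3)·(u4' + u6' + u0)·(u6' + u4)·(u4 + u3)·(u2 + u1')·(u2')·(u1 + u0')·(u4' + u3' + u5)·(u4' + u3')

u0 ↦ 0,  u1 ↦ 0,  u2 ↦ 0,  u3 ↦ 1,  u4 ↦ 0,  u5 ↦ 0,  u6 ↦ 0

Unit clause (u2') forces u2 = 0.
Unit clause (u1') forces u1 = 0.
Unit clause (u0') forces u0 = 0.
Unit clause (u4') forces u4 = 0.
Unit clause (u6') forces u6 = 0.
Unit clause (u3) forces u3 = 1.
No clause remains; u5 is free.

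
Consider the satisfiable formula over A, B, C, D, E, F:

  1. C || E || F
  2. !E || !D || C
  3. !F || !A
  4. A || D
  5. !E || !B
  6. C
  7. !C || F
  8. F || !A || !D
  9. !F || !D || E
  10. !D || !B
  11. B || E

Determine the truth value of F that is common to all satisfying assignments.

True

Suppose F = false.
From the singleton clause (C), C = true.
Now (!C) is unsatisfied and unit — conflict.
So every satisfying assignment has F = True.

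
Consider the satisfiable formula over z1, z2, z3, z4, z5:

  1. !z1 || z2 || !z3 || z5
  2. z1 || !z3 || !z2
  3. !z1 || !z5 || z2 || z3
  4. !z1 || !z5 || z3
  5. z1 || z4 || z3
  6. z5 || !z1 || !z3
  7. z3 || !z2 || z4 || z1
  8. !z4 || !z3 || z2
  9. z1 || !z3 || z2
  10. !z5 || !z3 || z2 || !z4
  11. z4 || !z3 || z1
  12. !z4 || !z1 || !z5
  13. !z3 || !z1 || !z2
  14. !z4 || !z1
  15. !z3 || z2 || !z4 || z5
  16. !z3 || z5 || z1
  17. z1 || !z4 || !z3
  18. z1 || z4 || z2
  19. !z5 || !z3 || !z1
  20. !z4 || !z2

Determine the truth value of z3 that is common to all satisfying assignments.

False

Suppose z3 = true.
Try z1 = true.
From the singleton clause (z5), z5 = true.
Now (!z5) is unsatisfied and unit — conflict.
Backtrack on z1: now try z1 = false.
From the singleton clause (!z2), z2 = false.
Now (z2) is unsatisfied and unit — conflict.
Neither z1 = true nor z1 = false works.
So every satisfying assignment has z3 = False.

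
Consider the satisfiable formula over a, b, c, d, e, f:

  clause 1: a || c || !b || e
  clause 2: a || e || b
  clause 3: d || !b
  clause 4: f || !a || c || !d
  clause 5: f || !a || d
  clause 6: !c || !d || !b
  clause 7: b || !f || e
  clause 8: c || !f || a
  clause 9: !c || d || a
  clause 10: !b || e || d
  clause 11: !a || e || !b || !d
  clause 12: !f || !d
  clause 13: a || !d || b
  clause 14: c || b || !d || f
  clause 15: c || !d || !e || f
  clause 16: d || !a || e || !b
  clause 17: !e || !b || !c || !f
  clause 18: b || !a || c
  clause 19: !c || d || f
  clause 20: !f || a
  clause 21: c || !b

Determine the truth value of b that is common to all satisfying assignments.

False

Suppose b = true.
Unit clause (d) forces d = true.
Unit clause (!c) forces c = false.
But (c) is also a unit clause — contradiction.
So every satisfying assignment has b = False.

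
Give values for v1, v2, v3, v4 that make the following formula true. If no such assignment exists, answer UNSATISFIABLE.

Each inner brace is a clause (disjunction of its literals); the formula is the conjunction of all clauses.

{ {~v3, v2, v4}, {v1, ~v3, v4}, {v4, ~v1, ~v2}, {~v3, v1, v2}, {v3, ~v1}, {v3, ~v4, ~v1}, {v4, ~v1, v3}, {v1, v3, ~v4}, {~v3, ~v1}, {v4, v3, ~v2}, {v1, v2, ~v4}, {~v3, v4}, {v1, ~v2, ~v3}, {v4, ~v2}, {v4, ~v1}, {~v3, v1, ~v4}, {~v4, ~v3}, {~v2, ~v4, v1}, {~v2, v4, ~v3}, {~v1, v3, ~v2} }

v1: 0,  v2: 0,  v3: 0,  v4: 0

Branch on v3: set v3 = 0.
From the singleton clause (~v1), v1 = 0.
From the singleton clause (~v4), v4 = 0.
From the singleton clause (~v2), v2 = 0.
All clauses are satisfied.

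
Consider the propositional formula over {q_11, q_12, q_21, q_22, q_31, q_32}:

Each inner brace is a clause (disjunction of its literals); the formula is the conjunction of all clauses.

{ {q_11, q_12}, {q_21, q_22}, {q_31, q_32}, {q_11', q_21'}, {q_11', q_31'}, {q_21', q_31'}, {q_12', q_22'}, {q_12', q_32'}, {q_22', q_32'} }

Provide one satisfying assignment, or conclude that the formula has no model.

UNSATISFIABLE

Branch on q_11: set q_11 = 1.
(q_21') alone gives q_21 = 0.
(q_22) alone gives q_22 = 1.
(q_31') alone gives q_31 = 0.
(q_32) alone gives q_32 = 1.
But (q_32') is also a unit clause — contradiction.
Undo q_11 and try q_11 = 0.
(q_12) alone gives q_12 = 1.
(q_22') alone gives q_22 = 0.
(q_21) alone gives q_21 = 1.
(q_31') alone gives q_31 = 0.
(q_32) alone gives q_32 = 1.
But (q_32') is also a unit clause — contradiction.
Either choice for q_11 ends in contradiction.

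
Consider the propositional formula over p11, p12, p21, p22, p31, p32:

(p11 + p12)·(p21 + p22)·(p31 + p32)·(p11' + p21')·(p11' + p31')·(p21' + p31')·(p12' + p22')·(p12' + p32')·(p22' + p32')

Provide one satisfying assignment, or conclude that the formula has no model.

Branch on p11: set p11 = 1.
(p21') alone gives p21 = 0.
(p22) alone gives p22 = 1.
(p31') alone gives p31 = 0.
(p32) alone gives p32 = 1.
Now (p32') is unsatisfied and unit — conflict.
So p11 must be the other value — set p11 = 0.
(p12) alone gives p12 = 1.
(p22') alone gives p22 = 0.
(p21) alone gives p21 = 1.
(p31') alone gives p31 = 0.
(p32) alone gives p32 = 1.
Now (p32') is unsatisfied and unit — conflict.
Both values of p11 lead to a conflict.

UNSATISFIABLE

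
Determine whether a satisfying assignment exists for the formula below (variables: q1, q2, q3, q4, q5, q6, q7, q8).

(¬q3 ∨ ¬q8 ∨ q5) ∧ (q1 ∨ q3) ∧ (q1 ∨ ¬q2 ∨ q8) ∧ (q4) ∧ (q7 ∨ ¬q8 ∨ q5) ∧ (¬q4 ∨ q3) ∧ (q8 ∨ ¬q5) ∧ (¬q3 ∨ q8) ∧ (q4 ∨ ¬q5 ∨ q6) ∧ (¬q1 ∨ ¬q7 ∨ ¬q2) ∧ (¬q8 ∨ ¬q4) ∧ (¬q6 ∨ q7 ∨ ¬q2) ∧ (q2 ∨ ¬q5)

Unsatisfiable

(q4) alone gives q4 = True.
(q3) alone gives q3 = True.
(q8) alone gives q8 = True.
That conflicts with the unit clause (¬q8).
No assignment satisfies every clause.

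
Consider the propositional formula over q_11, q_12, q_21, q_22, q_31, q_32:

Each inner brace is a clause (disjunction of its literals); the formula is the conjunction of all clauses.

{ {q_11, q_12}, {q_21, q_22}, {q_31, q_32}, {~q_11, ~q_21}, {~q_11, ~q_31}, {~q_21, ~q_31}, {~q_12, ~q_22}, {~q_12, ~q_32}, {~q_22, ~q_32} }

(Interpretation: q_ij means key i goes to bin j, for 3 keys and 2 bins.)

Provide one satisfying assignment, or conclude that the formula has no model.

Suppose q_11 = 1.
Unit clause (~q_21) forces q_21 = 0.
Unit clause (q_22) forces q_22 = 1.
Unit clause (~q_31) forces q_31 = 0.
Unit clause (q_32) forces q_32 = 1.
That conflicts with the unit clause (~q_32).
So q_11 must be the other value — set q_11 = 0.
Unit clause (q_12) forces q_12 = 1.
Unit clause (~q_22) forces q_22 = 0.
Unit clause (q_21) forces q_21 = 1.
Unit clause (~q_31) forces q_31 = 0.
Unit clause (q_32) forces q_32 = 1.
That conflicts with the unit clause (~q_32).
Neither q_11 = 1 nor q_11 = 0 works.

UNSATISFIABLE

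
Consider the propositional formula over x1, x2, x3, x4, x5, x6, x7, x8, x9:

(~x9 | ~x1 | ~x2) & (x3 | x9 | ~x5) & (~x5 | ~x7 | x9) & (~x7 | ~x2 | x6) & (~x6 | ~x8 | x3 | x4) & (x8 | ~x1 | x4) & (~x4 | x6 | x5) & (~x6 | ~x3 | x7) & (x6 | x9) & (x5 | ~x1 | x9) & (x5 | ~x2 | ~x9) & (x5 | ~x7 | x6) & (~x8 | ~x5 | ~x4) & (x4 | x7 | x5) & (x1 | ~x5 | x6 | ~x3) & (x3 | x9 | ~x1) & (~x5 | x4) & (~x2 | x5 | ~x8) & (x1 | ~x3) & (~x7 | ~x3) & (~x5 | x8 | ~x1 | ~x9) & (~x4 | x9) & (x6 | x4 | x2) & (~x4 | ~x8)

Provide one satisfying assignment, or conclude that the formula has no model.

x1=0; x2=0; x3=0; x4=1; x5=0; x6=1; x7=0; x8=0; x9=1

Case x6 = 1:
Case x3 = 0:
Case x9 = 1:
Case x1 = 0:
Case x8 = 0:
Case x5 = 0:
From the singleton clause (~x2), x2 = 0.
Case x4 = 1:
All clauses hold; x7 can take either value.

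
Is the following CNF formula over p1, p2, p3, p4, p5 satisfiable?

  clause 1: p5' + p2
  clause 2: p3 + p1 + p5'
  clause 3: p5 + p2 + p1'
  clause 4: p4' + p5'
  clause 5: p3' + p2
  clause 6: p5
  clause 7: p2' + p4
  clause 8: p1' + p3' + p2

(p5) alone gives p5 = 1.
(p2) alone gives p2 = 1.
(p4') alone gives p4 = 0.
Now (p4) is unsatisfied and unit — conflict.
No assignment satisfies every clause.

Unsatisfiable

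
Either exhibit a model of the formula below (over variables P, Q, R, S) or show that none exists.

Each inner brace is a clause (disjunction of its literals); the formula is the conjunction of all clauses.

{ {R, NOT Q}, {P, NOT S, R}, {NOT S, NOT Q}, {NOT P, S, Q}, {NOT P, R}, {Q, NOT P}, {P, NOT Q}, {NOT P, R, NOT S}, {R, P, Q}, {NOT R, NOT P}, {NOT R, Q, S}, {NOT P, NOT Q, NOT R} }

Suppose R = true.
Unit clause (NOT P) forces P = false.
Unit clause (NOT Q) forces Q = false.
Unit clause (S) forces S = true.
All clauses are satisfied.

P=false; Q=false; R=true; S=true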